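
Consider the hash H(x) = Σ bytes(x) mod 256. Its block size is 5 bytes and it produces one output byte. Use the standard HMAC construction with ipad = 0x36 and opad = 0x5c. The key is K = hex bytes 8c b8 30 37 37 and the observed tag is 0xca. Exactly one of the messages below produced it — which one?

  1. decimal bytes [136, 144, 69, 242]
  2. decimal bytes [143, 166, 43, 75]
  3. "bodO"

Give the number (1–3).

3

Key hex bytes 8c b8 30 37 37 is exactly B = 5 bytes: K' = 8c b8 30 37 37.
K' ⊕ ipad = ba 8e 06 01 01; K' ⊕ opad = d0 e4 6c 6b 6b.
m1: inner = H(ba 8e 06 01 01 88 90 45 f2) = 9f; tag = H(d0 e4 6c 6b 6b 9f) = 95
m2: inner = H(ba 8e 06 01 01 8f a6 2b 4b) = fb; tag = H(d0 e4 6c 6b 6b fb) = f1
m3: inner = H(ba 8e 06 01 01 62 6f 64 4f) = d4; tag = H(d0 e4 6c 6b 6b d4) = ca ← matches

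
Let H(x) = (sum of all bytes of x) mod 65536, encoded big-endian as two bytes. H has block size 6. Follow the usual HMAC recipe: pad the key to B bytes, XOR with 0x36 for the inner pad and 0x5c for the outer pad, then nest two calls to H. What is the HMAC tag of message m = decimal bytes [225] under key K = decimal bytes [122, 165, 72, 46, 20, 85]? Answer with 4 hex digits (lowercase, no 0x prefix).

Key decimal bytes [122, 165, 72, 46, 20, 85] = 7a a5 48 2e 14 55 is exactly B = 6 bytes: K' = 7a a5 48 2e 14 55.
K' ⊕ ipad = 4c 93 7e 18 22 63.  K' ⊕ opad = 26 f9 14 72 48 09.
Inner input = (K'⊕ipad) ∥ m = 4c 93 7e 18 22 63 ∥ e1.
Inner hash: sum = 76+147+126+24+34+99+225 = 731 → 02 db.
Outer input = (K'⊕opad) ∥ inner = 26 f9 14 72 48 09 ∥ 02 db.
Outer hash (tag): sum = 38+249+20+114+72+9+2+219 = 723 → 02 d3.

02d3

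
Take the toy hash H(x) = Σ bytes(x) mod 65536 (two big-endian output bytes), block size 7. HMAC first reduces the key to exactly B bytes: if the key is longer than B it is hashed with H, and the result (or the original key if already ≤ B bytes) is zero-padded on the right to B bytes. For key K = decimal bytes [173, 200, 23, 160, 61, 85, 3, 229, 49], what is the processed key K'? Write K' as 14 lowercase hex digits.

|K| = 9 > B = 7, so first hash the key.
H(K): sum = 173+200+23+160+61+85+3+229+49 = 983 → 03 d7.
Zero-pad H(K) = 03 d7 to 7 bytes: K' = 03 d7 00 00 00 00 00.

03d70000000000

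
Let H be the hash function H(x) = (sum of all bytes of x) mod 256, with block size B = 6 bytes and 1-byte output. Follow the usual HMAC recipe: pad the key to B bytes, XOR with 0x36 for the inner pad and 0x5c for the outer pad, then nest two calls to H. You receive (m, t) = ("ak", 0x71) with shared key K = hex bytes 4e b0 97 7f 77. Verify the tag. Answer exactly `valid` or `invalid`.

invalid

Key hex bytes 4e b0 97 7f 77 is 5 bytes ≤ B = 6; zero-pad to 6 bytes: K' = 4e b0 97 7f 77 00.
K' ⊕ ipad = 78 86 a1 49 41 36; K' ⊕ opad = 12 ec cb 23 2b 5c.
Inner hash: sum = 120+134+161+73+65+54+97+107 = 811; mod 256 = 43 → 2b.
Outer hash (recomputed tag): sum = 18+236+203+35+43+92+43 = 670; mod 256 = 158 → 9e.
Recomputed tag = 9e; claimed = 71 → mismatch.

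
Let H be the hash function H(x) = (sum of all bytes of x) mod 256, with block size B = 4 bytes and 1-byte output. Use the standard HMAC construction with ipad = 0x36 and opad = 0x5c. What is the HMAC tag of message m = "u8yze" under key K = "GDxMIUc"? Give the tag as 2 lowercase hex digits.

2f

Key "GDxMIUc" = 47 44 78 4d 49 55 63 is 7 bytes > B = 4, so hash it first: H(key) = 51, then zero-pad to 4 bytes: K' = 51 00 00 00.
K' ⊕ ipad = 67 36 36 36.  K' ⊕ opad = 0d 5c 5c 5c.
Inner input = (K'⊕ipad) ∥ m = 67 36 36 36 ∥ 75 38 79 7a 65.
Inner hash: sum = 103+54+54+54+117+56+121+122+101 = 782; mod 256 = 14 → 0e.
Outer input = (K'⊕opad) ∥ inner = 0d 5c 5c 5c ∥ 0e.
Outer hash (tag): sum = 13+92+92+92+14 = 303; mod 256 = 47 → 2f.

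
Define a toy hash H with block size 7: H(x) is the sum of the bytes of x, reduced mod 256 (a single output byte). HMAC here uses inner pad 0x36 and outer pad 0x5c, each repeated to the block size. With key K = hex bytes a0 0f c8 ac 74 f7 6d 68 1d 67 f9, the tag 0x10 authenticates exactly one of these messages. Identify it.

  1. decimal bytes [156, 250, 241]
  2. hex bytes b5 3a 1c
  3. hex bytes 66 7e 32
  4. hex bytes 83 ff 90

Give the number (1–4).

Key hex bytes a0 0f c8 ac 74 f7 6d 68 1d 67 f9 is 11 bytes > B = 7, so hash it first: H(key) = e0, then zero-pad to 7 bytes: K' = e0 00 00 00 00 00 00.
K' ⊕ ipad = d6 36 36 36 36 36 36; K' ⊕ opad = bc 5c 5c 5c 5c 5c 5c.
m1: inner = H(d6 36 36 36 36 36 36 9c fa f1) = a1; tag = H(bc 5c 5c 5c 5c 5c 5c a1) = 85
m2: inner = H(d6 36 36 36 36 36 36 b5 3a 1c) = 25; tag = H(bc 5c 5c 5c 5c 5c 5c 25) = 09
m3: inner = H(d6 36 36 36 36 36 36 66 7e 32) = 30; tag = H(bc 5c 5c 5c 5c 5c 5c 30) = 14
m4: inner = H(d6 36 36 36 36 36 36 83 ff 90) = 2c; tag = H(bc 5c 5c 5c 5c 5c 5c 2c) = 10 ← matches

4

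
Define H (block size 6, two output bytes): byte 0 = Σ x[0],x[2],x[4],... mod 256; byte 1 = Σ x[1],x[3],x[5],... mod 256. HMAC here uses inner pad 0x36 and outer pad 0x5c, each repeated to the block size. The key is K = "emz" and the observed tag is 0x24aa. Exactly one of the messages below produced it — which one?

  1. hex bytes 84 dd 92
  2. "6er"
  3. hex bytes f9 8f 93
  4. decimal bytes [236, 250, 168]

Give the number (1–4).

4

Key "emz" = 65 6d 7a is 3 bytes ≤ B = 6; zero-pad to 6 bytes: K' = 65 6d 7a 00 00 00.
K' ⊕ ipad = 53 5b 4c 36 36 36; K' ⊕ opad = 39 31 26 5c 5c 5c.
m1: inner = H(53 5b 4c 36 36 36 84 dd 92) = eb a4; tag = H(39 31 26 5c 5c 5c eb a4) = a68d
m2: inner = H(53 5b 4c 36 36 36 36 65 72) = 7d 2c; tag = H(39 31 26 5c 5c 5c 7d 2c) = 3815
m3: inner = H(53 5b 4c 36 36 36 f9 8f 93) = 61 56; tag = H(39 31 26 5c 5c 5c 61 56) = 1c3f
m4: inner = H(53 5b 4c 36 36 36 ec fa a8) = 69 c1; tag = H(39 31 26 5c 5c 5c 69 c1) = 24aa ← matches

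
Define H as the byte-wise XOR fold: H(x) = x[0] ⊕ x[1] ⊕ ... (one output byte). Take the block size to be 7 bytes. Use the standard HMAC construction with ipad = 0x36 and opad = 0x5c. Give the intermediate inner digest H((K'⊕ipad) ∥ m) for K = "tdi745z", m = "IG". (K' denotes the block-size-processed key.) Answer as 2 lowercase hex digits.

0d

Key "tdi745z" = 74 64 69 37 34 35 7a is exactly B = 7 bytes: K' = 74 64 69 37 34 35 7a.
K' ⊕ ipad = 42 52 5f 01 02 03 4c.
Inner input = 42 52 5f 01 02 03 4c ∥ 49 47.
Inner hash: XOR 42⊕52⊕5f⊕01⊕02⊕03⊕4c⊕49⊕47 = 0d.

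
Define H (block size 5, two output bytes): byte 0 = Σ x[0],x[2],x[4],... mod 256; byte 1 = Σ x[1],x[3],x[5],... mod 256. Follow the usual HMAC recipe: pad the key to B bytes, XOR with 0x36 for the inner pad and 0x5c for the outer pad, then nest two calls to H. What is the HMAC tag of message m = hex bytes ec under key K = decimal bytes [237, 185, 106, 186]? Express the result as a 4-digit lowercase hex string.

4a38

Key decimal bytes [237, 185, 106, 186] = ed b9 6a ba is 4 bytes ≤ B = 5; zero-pad to 5 bytes: K' = ed b9 6a ba 00.
K' ⊕ ipad = db 8f 5c 8c 36.  K' ⊕ opad = b1 e5 36 e6 5c.
Inner input = (K'⊕ipad) ∥ m = db 8f 5c 8c 36 ∥ ec.
Inner hash: even-index sum = 365 mod 256 = 109; odd-index sum = 519 mod 256 = 7 → 6d 07.
Outer input = (K'⊕opad) ∥ inner = b1 e5 36 e6 5c ∥ 6d 07.
Outer hash (tag): even-index sum = 330 mod 256 = 74; odd-index sum = 568 mod 256 = 56 → 4a 38.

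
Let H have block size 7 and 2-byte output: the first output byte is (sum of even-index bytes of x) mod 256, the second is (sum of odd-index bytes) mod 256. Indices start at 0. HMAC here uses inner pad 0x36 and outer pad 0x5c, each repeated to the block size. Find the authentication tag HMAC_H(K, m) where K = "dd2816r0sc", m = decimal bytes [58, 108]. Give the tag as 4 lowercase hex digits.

Key "dd2816r0sc" = 64 64 32 38 31 36 72 30 73 63 is 10 bytes > B = 7, so hash it first: H(key) = ac 65, then zero-pad to 7 bytes: K' = ac 65 00 00 00 00 00.
K' ⊕ ipad = 9a 53 36 36 36 36 36.  K' ⊕ opad = f0 39 5c 5c 5c 5c 5c.
Inner input = (K'⊕ipad) ∥ m = 9a 53 36 36 36 36 36 ∥ 3a 6c.
Inner hash: even-index sum = 424 mod 256 = 168; odd-index sum = 249 mod 256 = 249 → a8 f9.
Outer input = (K'⊕opad) ∥ inner = f0 39 5c 5c 5c 5c 5c ∥ a8 f9.
Outer hash (tag): even-index sum = 765 mod 256 = 253; odd-index sum = 409 mod 256 = 153 → fd 99.

fd99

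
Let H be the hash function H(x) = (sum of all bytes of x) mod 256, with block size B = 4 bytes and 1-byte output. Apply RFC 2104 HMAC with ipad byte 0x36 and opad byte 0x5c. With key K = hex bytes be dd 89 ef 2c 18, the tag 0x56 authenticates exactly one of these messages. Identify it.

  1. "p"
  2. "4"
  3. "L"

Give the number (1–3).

Key hex bytes be dd 89 ef 2c 18 is 6 bytes > B = 4, so hash it first: H(key) = 57, then zero-pad to 4 bytes: K' = 57 00 00 00.
K' ⊕ ipad = 61 36 36 36; K' ⊕ opad = 0b 5c 5c 5c.
m1: inner = H(61 36 36 36 70) = 73; tag = H(0b 5c 5c 5c 73) = 92
m2: inner = H(61 36 36 36 34) = 37; tag = H(0b 5c 5c 5c 37) = 56 ← matches
m3: inner = H(61 36 36 36 4c) = 4f; tag = H(0b 5c 5c 5c 4f) = 6e

2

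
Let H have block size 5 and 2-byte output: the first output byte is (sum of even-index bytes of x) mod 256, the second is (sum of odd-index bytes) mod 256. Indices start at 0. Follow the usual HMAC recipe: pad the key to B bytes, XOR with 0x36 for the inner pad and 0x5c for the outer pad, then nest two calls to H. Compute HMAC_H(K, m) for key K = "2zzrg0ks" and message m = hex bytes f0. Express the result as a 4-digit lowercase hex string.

b9e3

Key "2zzrg0ks" = 32 7a 7a 72 67 30 6b 73 is 8 bytes > B = 5, so hash it first: H(key) = 7e 8f, then zero-pad to 5 bytes: K' = 7e 8f 00 00 00.
K' ⊕ ipad = 48 b9 36 36 36.  K' ⊕ opad = 22 d3 5c 5c 5c.
Inner input = (K'⊕ipad) ∥ m = 48 b9 36 36 36 ∥ f0.
Inner hash: even-index sum = 180 mod 256 = 180; odd-index sum = 479 mod 256 = 223 → b4 df.
Outer input = (K'⊕opad) ∥ inner = 22 d3 5c 5c 5c ∥ b4 df.
Outer hash (tag): even-index sum = 441 mod 256 = 185; odd-index sum = 483 mod 256 = 227 → b9 e3.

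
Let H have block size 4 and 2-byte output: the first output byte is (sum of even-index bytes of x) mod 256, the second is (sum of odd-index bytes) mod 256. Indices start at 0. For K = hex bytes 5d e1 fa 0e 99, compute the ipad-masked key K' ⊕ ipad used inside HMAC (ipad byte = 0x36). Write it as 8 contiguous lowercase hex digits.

c6d93636

Key hex bytes 5d e1 fa 0e 99 is 5 bytes > B = 4, so hash it first: H(key) = f0 ef, then zero-pad to 4 bytes: K' = f0 ef 00 00.
XOR each byte with 0x36: f0⊕36=c6, ef⊕36=d9, 00⊕36=36, 00⊕36=36.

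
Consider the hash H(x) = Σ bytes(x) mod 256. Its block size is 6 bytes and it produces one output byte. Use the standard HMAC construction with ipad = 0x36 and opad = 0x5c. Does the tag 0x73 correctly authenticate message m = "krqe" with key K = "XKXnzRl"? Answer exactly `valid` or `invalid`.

invalid

Key "XKXnzRl" = 58 4b 58 6e 7a 52 6c is 7 bytes > B = 6, so hash it first: H(key) = a1, then zero-pad to 6 bytes: K' = a1 00 00 00 00 00.
K' ⊕ ipad = 97 36 36 36 36 36; K' ⊕ opad = fd 5c 5c 5c 5c 5c.
Inner hash: sum = 151+54+54+54+54+54+107+114+113+101 = 856; mod 256 = 88 → 58.
Outer hash (recomputed tag): sum = 253+92+92+92+92+92+88 = 801; mod 256 = 33 → 21.
Recomputed tag = 21; claimed = 73 → mismatch.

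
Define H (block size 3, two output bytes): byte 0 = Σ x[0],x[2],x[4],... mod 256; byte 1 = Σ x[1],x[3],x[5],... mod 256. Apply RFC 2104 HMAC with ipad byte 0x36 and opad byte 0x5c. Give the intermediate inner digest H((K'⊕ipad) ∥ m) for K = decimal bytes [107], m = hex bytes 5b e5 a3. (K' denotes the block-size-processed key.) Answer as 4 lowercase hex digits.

Key decimal bytes [107] = 6b is 1 byte ≤ B = 3; zero-pad to 3 bytes: K' = 6b 00 00.
K' ⊕ ipad = 5d 36 36.
Inner input = 5d 36 36 ∥ 5b e5 a3.
Inner hash: even-index sum = 376 mod 256 = 120; odd-index sum = 308 mod 256 = 52 → 78 34.

7834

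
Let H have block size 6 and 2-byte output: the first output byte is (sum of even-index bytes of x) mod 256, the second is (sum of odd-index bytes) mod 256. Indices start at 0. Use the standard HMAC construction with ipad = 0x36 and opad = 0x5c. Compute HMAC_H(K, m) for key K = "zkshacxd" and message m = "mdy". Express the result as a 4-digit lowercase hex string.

Key "zkshacxd" = 7a 6b 73 68 61 63 78 64 is 8 bytes > B = 6, so hash it first: H(key) = c6 9a, then zero-pad to 6 bytes: K' = c6 9a 00 00 00 00.
K' ⊕ ipad = f0 ac 36 36 36 36.  K' ⊕ opad = 9a c6 5c 5c 5c 5c.
Inner input = (K'⊕ipad) ∥ m = f0 ac 36 36 36 36 ∥ 6d 64 79.
Inner hash: even-index sum = 578 mod 256 = 66; odd-index sum = 380 mod 256 = 124 → 42 7c.
Outer input = (K'⊕opad) ∥ inner = 9a c6 5c 5c 5c 5c ∥ 42 7c.
Outer hash (tag): even-index sum = 404 mod 256 = 148; odd-index sum = 506 mod 256 = 250 → 94 fa.

94fa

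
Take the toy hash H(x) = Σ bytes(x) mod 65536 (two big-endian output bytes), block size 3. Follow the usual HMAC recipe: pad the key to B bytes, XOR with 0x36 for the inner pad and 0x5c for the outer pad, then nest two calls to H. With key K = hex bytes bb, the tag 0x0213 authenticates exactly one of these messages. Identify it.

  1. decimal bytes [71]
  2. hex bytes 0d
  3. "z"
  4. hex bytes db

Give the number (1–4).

Key hex bytes bb is 1 byte ≤ B = 3; zero-pad to 3 bytes: K' = bb 00 00.
K' ⊕ ipad = 8d 36 36; K' ⊕ opad = e7 5c 5c.
m1: inner = H(8d 36 36 47) = 01 40; tag = H(e7 5c 5c 01 40) = 01e0
m2: inner = H(8d 36 36 0d) = 01 06; tag = H(e7 5c 5c 01 06) = 01a6
m3: inner = H(8d 36 36 7a) = 01 73; tag = H(e7 5c 5c 01 73) = 0213 ← matches
m4: inner = H(8d 36 36 db) = 01 d4; tag = H(e7 5c 5c 01 d4) = 0274

3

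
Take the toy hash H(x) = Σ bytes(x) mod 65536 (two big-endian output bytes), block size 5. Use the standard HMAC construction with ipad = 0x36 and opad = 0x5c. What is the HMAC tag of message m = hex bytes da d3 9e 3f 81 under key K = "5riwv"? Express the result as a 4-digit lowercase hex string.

Key "5riwv" = 35 72 69 77 76 is exactly B = 5 bytes: K' = 35 72 69 77 76.
K' ⊕ ipad = 03 44 5f 41 40.  K' ⊕ opad = 69 2e 35 2b 2a.
Inner input = (K'⊕ipad) ∥ m = 03 44 5f 41 40 ∥ da d3 9e 3f 81.
Inner hash: sum = 3+68+95+65+64+218+211+158+63+129 = 1074 → 04 32.
Outer input = (K'⊕opad) ∥ inner = 69 2e 35 2b 2a ∥ 04 32.
Outer hash (tag): sum = 105+46+53+43+42+4+50 = 343 → 01 57.

0157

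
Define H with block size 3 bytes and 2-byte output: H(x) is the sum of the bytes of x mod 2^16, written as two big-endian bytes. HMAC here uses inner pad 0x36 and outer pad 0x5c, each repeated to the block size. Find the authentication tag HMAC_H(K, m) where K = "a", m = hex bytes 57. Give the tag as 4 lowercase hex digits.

0110

Key "a" = 61 is 1 byte ≤ B = 3; zero-pad to 3 bytes: K' = 61 00 00.
K' ⊕ ipad = 57 36 36.  K' ⊕ opad = 3d 5c 5c.
Inner input = (K'⊕ipad) ∥ m = 57 36 36 ∥ 57.
Inner hash: sum = 87+54+54+87 = 282 → 01 1a.
Outer input = (K'⊕opad) ∥ inner = 3d 5c 5c ∥ 01 1a.
Outer hash (tag): sum = 61+92+92+1+26 = 272 → 01 10.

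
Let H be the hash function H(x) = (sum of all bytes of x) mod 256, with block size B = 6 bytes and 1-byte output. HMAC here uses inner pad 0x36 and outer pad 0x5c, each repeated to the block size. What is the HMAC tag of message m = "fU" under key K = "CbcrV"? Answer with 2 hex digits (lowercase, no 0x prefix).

e3

Key "CbcrV" = 43 62 63 72 56 is 5 bytes ≤ B = 6; zero-pad to 6 bytes: K' = 43 62 63 72 56 00.
K' ⊕ ipad = 75 54 55 44 60 36.  K' ⊕ opad = 1f 3e 3f 2e 0a 5c.
Inner input = (K'⊕ipad) ∥ m = 75 54 55 44 60 36 ∥ 66 55.
Inner hash: sum = 117+84+85+68+96+54+102+85 = 691; mod 256 = 179 → b3.
Outer input = (K'⊕opad) ∥ inner = 1f 3e 3f 2e 0a 5c ∥ b3.
Outer hash (tag): sum = 31+62+63+46+10+92+179 = 483; mod 256 = 227 → e3.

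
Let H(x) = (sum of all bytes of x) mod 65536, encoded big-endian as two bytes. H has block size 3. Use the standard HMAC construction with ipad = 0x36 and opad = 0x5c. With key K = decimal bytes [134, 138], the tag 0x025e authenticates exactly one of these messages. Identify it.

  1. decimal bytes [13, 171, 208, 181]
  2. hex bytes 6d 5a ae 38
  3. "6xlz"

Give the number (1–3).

Key decimal bytes [134, 138] = 86 8a is 2 bytes ≤ B = 3; zero-pad to 3 bytes: K' = 86 8a 00.
K' ⊕ ipad = b0 bc 36; K' ⊕ opad = da d6 5c.
m1: inner = H(b0 bc 36 0d ab d0 b5) = 03 df; tag = H(da d6 5c 03 df) = 02ee
m2: inner = H(b0 bc 36 6d 5a ae 38) = 03 4f; tag = H(da d6 5c 03 4f) = 025e ← matches
m3: inner = H(b0 bc 36 36 78 6c 7a) = 03 36; tag = H(da d6 5c 03 36) = 0245

2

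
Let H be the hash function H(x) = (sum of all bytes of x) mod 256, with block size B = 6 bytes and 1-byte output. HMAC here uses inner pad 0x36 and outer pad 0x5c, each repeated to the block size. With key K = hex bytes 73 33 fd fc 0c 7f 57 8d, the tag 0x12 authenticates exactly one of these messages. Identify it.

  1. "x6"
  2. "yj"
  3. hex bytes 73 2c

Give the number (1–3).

1

Key hex bytes 73 33 fd fc 0c 7f 57 8d is 8 bytes > B = 6, so hash it first: H(key) = 0e, then zero-pad to 6 bytes: K' = 0e 00 00 00 00 00.
K' ⊕ ipad = 38 36 36 36 36 36; K' ⊕ opad = 52 5c 5c 5c 5c 5c.
m1: inner = H(38 36 36 36 36 36 78 36) = f4; tag = H(52 5c 5c 5c 5c 5c f4) = 12 ← matches
m2: inner = H(38 36 36 36 36 36 79 6a) = 29; tag = H(52 5c 5c 5c 5c 5c 29) = 47
m3: inner = H(38 36 36 36 36 36 73 2c) = e5; tag = H(52 5c 5c 5c 5c 5c e5) = 03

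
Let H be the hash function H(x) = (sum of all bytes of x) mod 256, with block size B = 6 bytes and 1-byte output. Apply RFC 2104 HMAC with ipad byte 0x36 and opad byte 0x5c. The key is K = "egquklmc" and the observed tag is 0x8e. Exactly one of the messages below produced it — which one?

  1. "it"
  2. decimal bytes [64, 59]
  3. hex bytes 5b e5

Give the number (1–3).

Key "egquklmc" = 65 67 71 75 6b 6c 6d 63 is 8 bytes > B = 6, so hash it first: H(key) = 59, then zero-pad to 6 bytes: K' = 59 00 00 00 00 00.
K' ⊕ ipad = 6f 36 36 36 36 36; K' ⊕ opad = 05 5c 5c 5c 5c 5c.
m1: inner = H(6f 36 36 36 36 36 69 74) = 5a; tag = H(05 5c 5c 5c 5c 5c 5a) = 2b
m2: inner = H(6f 36 36 36 36 36 40 3b) = f8; tag = H(05 5c 5c 5c 5c 5c f8) = c9
m3: inner = H(6f 36 36 36 36 36 5b e5) = bd; tag = H(05 5c 5c 5c 5c 5c bd) = 8e ← matches

3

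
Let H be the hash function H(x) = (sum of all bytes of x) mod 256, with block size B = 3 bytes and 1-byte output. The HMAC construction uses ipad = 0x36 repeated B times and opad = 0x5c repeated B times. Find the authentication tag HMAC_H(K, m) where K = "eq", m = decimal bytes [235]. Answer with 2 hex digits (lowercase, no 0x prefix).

7d

Key "eq" = 65 71 is 2 bytes ≤ B = 3; zero-pad to 3 bytes: K' = 65 71 00.
K' ⊕ ipad = 53 47 36.  K' ⊕ opad = 39 2d 5c.
Inner input = (K'⊕ipad) ∥ m = 53 47 36 ∥ eb.
Inner hash: sum = 83+71+54+235 = 443; mod 256 = 187 → bb.
Outer input = (K'⊕opad) ∥ inner = 39 2d 5c ∥ bb.
Outer hash (tag): sum = 57+45+92+187 = 381; mod 256 = 125 → 7d.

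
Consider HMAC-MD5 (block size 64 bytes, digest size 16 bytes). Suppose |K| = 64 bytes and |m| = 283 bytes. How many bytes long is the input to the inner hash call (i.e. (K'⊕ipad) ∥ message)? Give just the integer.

Key is 64 ≤ 64 bytes, zero-padded: |K'| = 64.
Inner input = (K'⊕ipad) ∥ m → 64 + 283 = 347 bytes.

347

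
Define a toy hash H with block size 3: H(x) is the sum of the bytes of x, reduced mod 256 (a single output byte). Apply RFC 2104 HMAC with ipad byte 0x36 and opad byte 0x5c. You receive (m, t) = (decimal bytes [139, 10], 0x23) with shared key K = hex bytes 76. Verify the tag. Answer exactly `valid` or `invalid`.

valid

Key hex bytes 76 is 1 byte ≤ B = 3; zero-pad to 3 bytes: K' = 76 00 00.
K' ⊕ ipad = 40 36 36; K' ⊕ opad = 2a 5c 5c.
Inner hash: sum = 64+54+54+139+10 = 321; mod 256 = 65 → 41.
Outer hash (recomputed tag): sum = 42+92+92+65 = 291; mod 256 = 35 → 23.
Recomputed tag = 23; claimed = 23 → match.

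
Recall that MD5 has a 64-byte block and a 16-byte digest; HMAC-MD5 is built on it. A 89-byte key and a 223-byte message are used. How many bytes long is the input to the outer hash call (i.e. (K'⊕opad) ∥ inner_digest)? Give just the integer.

80

Key is 89 > 64 bytes, so it is hashed to 16 bytes then zero-padded to 64: |K'| = 64.
Outer input = (K'⊕opad) ∥ H(inner) → 64 + 16 = 80 bytes.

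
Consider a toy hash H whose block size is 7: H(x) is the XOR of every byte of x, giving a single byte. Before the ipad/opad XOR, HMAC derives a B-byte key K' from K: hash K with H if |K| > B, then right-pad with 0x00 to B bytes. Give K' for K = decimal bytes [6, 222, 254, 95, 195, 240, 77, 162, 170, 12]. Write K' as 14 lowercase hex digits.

03000000000000

|K| = 10 > B = 7, so first hash the key.
H(K): XOR 06⊕de⊕fe⊕5f⊕c3⊕f0⊕4d⊕a2⊕aa⊕0c = 03.
Zero-pad H(K) = 03 to 7 bytes: K' = 03 00 00 00 00 00 00.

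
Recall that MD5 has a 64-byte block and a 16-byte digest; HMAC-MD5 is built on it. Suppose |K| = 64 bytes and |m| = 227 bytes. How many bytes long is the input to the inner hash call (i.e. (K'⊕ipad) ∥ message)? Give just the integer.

291

Key is 64 ≤ 64 bytes, zero-padded: |K'| = 64.
Inner input = (K'⊕ipad) ∥ m → 64 + 227 = 291 bytes.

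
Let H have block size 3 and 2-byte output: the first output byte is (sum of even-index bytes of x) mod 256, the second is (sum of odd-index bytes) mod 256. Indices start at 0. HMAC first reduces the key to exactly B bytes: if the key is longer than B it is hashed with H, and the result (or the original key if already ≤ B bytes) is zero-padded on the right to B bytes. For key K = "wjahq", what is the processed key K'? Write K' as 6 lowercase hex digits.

49d200

|K| = 5 > B = 3, so first hash the key.
H(K): even-index sum = 329 mod 256 = 73; odd-index sum = 210 mod 256 = 210 → 49 d2.
Zero-pad H(K) = 49 d2 to 3 bytes: K' = 49 d2 00.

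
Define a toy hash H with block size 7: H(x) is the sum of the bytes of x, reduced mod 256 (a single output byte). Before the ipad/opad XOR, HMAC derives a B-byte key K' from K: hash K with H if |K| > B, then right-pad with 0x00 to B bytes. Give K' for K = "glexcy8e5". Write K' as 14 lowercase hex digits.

|K| = 9 > B = 7, so first hash the key.
H(K): sum = 103+108+101+120+99+121+56+101+53 = 862; mod 256 = 94 → 5e.
Zero-pad H(K) = 5e to 7 bytes: K' = 5e 00 00 00 00 00 00.

5e000000000000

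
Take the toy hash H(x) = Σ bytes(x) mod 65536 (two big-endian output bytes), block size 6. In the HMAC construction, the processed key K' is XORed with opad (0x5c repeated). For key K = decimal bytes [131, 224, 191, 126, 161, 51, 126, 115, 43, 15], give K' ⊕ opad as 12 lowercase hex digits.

58c35c5c5c5c

Key decimal bytes [131, 224, 191, 126, 161, 51, 126, 115, 43, 15] = 83 e0 bf 7e a1 33 7e 73 2b 0f is 10 bytes > B = 6, so hash it first: H(key) = 04 9f, then zero-pad to 6 bytes: K' = 04 9f 00 00 00 00.
XOR each byte with 0x5c: 04⊕5c=58, 9f⊕5c=c3, 00⊕5c=5c, 00⊕5c=5c, 00⊕5c=5c, 00⊕5c=5c.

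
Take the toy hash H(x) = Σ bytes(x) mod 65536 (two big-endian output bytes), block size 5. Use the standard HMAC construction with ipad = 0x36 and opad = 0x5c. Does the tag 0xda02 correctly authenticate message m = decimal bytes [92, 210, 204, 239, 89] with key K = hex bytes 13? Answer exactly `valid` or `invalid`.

invalid

Key hex bytes 13 is 1 byte ≤ B = 5; zero-pad to 5 bytes: K' = 13 00 00 00 00.
K' ⊕ ipad = 25 36 36 36 36; K' ⊕ opad = 4f 5c 5c 5c 5c.
Inner hash: sum = 37+54+54+54+54+92+210+204+239+89 = 1087 → 04 3f.
Outer hash (recomputed tag): sum = 79+92+92+92+92+4+63 = 514 → 02 02.
Recomputed tag = 0202; claimed = da02 → mismatch.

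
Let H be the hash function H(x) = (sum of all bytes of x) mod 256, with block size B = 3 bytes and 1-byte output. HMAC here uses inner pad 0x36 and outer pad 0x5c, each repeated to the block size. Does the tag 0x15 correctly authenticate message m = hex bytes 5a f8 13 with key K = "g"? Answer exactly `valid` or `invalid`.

valid

Key "g" = 67 is 1 byte ≤ B = 3; zero-pad to 3 bytes: K' = 67 00 00.
K' ⊕ ipad = 51 36 36; K' ⊕ opad = 3b 5c 5c.
Inner hash: sum = 81+54+54+90+248+19 = 546; mod 256 = 34 → 22.
Outer hash (recomputed tag): sum = 59+92+92+34 = 277; mod 256 = 21 → 15.
Recomputed tag = 15; claimed = 15 → match.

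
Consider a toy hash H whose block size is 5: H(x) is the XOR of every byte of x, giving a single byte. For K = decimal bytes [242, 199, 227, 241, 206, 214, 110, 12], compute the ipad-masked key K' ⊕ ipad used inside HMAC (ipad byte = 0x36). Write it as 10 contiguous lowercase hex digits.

6b36363636

Key decimal bytes [242, 199, 227, 241, 206, 214, 110, 12] = f2 c7 e3 f1 ce d6 6e 0c is 8 bytes > B = 5, so hash it first: H(key) = 5d, then zero-pad to 5 bytes: K' = 5d 00 00 00 00.
XOR each byte with 0x36: 5d⊕36=6b, 00⊕36=36, 00⊕36=36, 00⊕36=36, 00⊕36=36.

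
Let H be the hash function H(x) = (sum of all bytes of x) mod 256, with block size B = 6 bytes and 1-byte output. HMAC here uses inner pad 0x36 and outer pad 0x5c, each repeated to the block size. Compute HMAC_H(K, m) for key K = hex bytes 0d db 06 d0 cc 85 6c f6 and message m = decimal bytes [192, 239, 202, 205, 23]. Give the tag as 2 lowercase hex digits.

ab

Key hex bytes 0d db 06 d0 cc 85 6c f6 is 8 bytes > B = 6, so hash it first: H(key) = 71, then zero-pad to 6 bytes: K' = 71 00 00 00 00 00.
K' ⊕ ipad = 47 36 36 36 36 36.  K' ⊕ opad = 2d 5c 5c 5c 5c 5c.
Inner input = (K'⊕ipad) ∥ m = 47 36 36 36 36 36 ∥ c0 ef ca cd 17.
Inner hash: sum = 71+54+54+54+54+54+192+239+202+205+23 = 1202; mod 256 = 178 → b2.
Outer input = (K'⊕opad) ∥ inner = 2d 5c 5c 5c 5c 5c ∥ b2.
Outer hash (tag): sum = 45+92+92+92+92+92+178 = 683; mod 256 = 171 → ab.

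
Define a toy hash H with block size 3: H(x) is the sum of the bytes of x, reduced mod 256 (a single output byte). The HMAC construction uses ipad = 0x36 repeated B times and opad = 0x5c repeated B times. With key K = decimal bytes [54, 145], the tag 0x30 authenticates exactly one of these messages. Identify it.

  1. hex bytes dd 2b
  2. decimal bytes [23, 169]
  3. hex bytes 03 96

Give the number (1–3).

Key decimal bytes [54, 145] = 36 91 is 2 bytes ≤ B = 3; zero-pad to 3 bytes: K' = 36 91 00.
K' ⊕ ipad = 00 a7 36; K' ⊕ opad = 6a cd 5c.
m1: inner = H(00 a7 36 dd 2b) = e5; tag = H(6a cd 5c e5) = 78
m2: inner = H(00 a7 36 17 a9) = 9d; tag = H(6a cd 5c 9d) = 30 ← matches
m3: inner = H(00 a7 36 03 96) = 76; tag = H(6a cd 5c 76) = 09

2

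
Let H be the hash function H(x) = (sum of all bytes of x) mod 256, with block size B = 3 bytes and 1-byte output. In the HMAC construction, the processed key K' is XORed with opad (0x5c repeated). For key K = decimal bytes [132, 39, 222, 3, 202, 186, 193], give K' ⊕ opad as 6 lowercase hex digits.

8d5c5c

Key decimal bytes [132, 39, 222, 3, 202, 186, 193] = 84 27 de 03 ca ba c1 is 7 bytes > B = 3, so hash it first: H(key) = d1, then zero-pad to 3 bytes: K' = d1 00 00.
XOR each byte with 0x5c: d1⊕5c=8d, 00⊕5c=5c, 00⊕5c=5c.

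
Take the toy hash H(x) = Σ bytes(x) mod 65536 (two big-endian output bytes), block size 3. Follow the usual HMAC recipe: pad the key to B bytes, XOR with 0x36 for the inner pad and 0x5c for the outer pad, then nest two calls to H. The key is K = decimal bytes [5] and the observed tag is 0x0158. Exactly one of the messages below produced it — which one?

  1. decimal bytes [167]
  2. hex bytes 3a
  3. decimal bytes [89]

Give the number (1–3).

1

Key decimal bytes [5] = 05 is 1 byte ≤ B = 3; zero-pad to 3 bytes: K' = 05 00 00.
K' ⊕ ipad = 33 36 36; K' ⊕ opad = 59 5c 5c.
m1: inner = H(33 36 36 a7) = 01 46; tag = H(59 5c 5c 01 46) = 0158 ← matches
m2: inner = H(33 36 36 3a) = 00 d9; tag = H(59 5c 5c 00 d9) = 01ea
m3: inner = H(33 36 36 59) = 00 f8; tag = H(59 5c 5c 00 f8) = 0209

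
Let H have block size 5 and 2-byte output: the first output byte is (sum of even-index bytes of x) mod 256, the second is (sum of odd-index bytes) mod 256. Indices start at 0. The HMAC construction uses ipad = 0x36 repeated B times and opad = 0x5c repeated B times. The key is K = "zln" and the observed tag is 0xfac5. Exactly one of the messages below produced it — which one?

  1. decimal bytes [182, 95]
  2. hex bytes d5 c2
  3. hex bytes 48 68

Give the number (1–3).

1

Key "zln" = 7a 6c 6e is 3 bytes ≤ B = 5; zero-pad to 5 bytes: K' = 7a 6c 6e 00 00.
K' ⊕ ipad = 4c 5a 58 36 36; K' ⊕ opad = 26 30 32 5c 5c.
m1: inner = H(4c 5a 58 36 36 b6 5f) = 39 46; tag = H(26 30 32 5c 5c 39 46) = fac5 ← matches
m2: inner = H(4c 5a 58 36 36 d5 c2) = 9c 65; tag = H(26 30 32 5c 5c 9c 65) = 1928
m3: inner = H(4c 5a 58 36 36 48 68) = 42 d8; tag = H(26 30 32 5c 5c 42 d8) = 8cce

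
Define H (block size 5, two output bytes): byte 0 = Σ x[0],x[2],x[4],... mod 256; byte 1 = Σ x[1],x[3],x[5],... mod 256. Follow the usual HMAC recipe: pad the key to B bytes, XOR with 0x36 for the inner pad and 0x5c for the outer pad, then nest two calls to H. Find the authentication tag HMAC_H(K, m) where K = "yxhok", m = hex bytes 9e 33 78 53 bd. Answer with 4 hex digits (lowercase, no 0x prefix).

0ae7

Key "yxhok" = 79 78 68 6f 6b is exactly B = 5 bytes: K' = 79 78 68 6f 6b.
K' ⊕ ipad = 4f 4e 5e 59 5d.  K' ⊕ opad = 25 24 34 33 37.
Inner input = (K'⊕ipad) ∥ m = 4f 4e 5e 59 5d ∥ 9e 33 78 53 bd.
Inner hash: even-index sum = 400 mod 256 = 144; odd-index sum = 634 mod 256 = 122 → 90 7a.
Outer input = (K'⊕opad) ∥ inner = 25 24 34 33 37 ∥ 90 7a.
Outer hash (tag): even-index sum = 266 mod 256 = 10; odd-index sum = 231 mod 256 = 231 → 0a e7.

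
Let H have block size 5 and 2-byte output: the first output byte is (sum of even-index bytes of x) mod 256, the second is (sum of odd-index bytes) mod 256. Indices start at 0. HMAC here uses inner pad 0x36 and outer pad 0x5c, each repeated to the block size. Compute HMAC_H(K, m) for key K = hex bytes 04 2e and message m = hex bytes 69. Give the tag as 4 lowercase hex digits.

c76c

Key hex bytes 04 2e is 2 bytes ≤ B = 5; zero-pad to 5 bytes: K' = 04 2e 00 00 00.
K' ⊕ ipad = 32 18 36 36 36.  K' ⊕ opad = 58 72 5c 5c 5c.
Inner input = (K'⊕ipad) ∥ m = 32 18 36 36 36 ∥ 69.
Inner hash: even-index sum = 158 mod 256 = 158; odd-index sum = 183 mod 256 = 183 → 9e b7.
Outer input = (K'⊕opad) ∥ inner = 58 72 5c 5c 5c ∥ 9e b7.
Outer hash (tag): even-index sum = 455 mod 256 = 199; odd-index sum = 364 mod 256 = 108 → c7 6c.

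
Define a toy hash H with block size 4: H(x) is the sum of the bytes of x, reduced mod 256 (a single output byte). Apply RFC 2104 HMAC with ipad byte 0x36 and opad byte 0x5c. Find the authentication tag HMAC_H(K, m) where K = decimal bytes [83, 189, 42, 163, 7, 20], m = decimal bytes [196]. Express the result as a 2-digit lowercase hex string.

ec

Key decimal bytes [83, 189, 42, 163, 7, 20] = 53 bd 2a a3 07 14 is 6 bytes > B = 4, so hash it first: H(key) = f8, then zero-pad to 4 bytes: K' = f8 00 00 00.
K' ⊕ ipad = ce 36 36 36.  K' ⊕ opad = a4 5c 5c 5c.
Inner input = (K'⊕ipad) ∥ m = ce 36 36 36 ∥ c4.
Inner hash: sum = 206+54+54+54+196 = 564; mod 256 = 52 → 34.
Outer input = (K'⊕opad) ∥ inner = a4 5c 5c 5c ∥ 34.
Outer hash (tag): sum = 164+92+92+92+52 = 492; mod 256 = 236 → ec.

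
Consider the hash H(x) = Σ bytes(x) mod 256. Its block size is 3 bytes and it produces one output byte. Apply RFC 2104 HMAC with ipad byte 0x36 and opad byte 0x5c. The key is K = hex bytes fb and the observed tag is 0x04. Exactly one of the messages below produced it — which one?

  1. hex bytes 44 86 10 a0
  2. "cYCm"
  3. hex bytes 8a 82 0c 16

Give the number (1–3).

2

Key hex bytes fb is 1 byte ≤ B = 3; zero-pad to 3 bytes: K' = fb 00 00.
K' ⊕ ipad = cd 36 36; K' ⊕ opad = a7 5c 5c.
m1: inner = H(cd 36 36 44 86 10 a0) = b3; tag = H(a7 5c 5c b3) = 12
m2: inner = H(cd 36 36 63 59 43 6d) = a5; tag = H(a7 5c 5c a5) = 04 ← matches
m3: inner = H(cd 36 36 8a 82 0c 16) = 67; tag = H(a7 5c 5c 67) = c6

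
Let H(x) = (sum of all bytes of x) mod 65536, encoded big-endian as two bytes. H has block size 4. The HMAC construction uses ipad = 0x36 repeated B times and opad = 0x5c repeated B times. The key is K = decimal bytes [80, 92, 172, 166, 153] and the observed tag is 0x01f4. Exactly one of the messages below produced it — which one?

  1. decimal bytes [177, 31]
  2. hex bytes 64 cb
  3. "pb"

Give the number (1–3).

Key decimal bytes [80, 92, 172, 166, 153] = 50 5c ac a6 99 is 5 bytes > B = 4, so hash it first: H(key) = 02 97, then zero-pad to 4 bytes: K' = 02 97 00 00.
K' ⊕ ipad = 34 a1 36 36; K' ⊕ opad = 5e cb 5c 5c.
m1: inner = H(34 a1 36 36 b1 1f) = 02 11; tag = H(5e cb 5c 5c 02 11) = 01f4 ← matches
m2: inner = H(34 a1 36 36 64 cb) = 02 70; tag = H(5e cb 5c 5c 02 70) = 0253
m3: inner = H(34 a1 36 36 70 62) = 02 13; tag = H(5e cb 5c 5c 02 13) = 01f6

1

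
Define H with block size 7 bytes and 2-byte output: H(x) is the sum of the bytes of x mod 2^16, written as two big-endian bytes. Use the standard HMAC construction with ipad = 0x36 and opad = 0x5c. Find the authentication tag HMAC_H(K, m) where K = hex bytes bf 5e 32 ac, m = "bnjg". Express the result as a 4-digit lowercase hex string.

Key hex bytes bf 5e 32 ac is 4 bytes ≤ B = 7; zero-pad to 7 bytes: K' = bf 5e 32 ac 00 00 00.
K' ⊕ ipad = 89 68 04 9a 36 36 36.  K' ⊕ opad = e3 02 6e f0 5c 5c 5c.
Inner input = (K'⊕ipad) ∥ m = 89 68 04 9a 36 36 36 ∥ 62 6e 6a 67.
Inner hash: sum = 137+104+4+154+54+54+54+98+110+106+103 = 978 → 03 d2.
Outer input = (K'⊕opad) ∥ inner = e3 02 6e f0 5c 5c 5c ∥ 03 d2.
Outer hash (tag): sum = 227+2+110+240+92+92+92+3+210 = 1068 → 04 2c.

042c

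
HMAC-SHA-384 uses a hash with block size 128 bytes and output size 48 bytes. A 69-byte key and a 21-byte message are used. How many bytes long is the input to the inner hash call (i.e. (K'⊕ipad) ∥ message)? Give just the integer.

149

Key is 69 ≤ 128 bytes, zero-padded: |K'| = 128.
Inner input = (K'⊕ipad) ∥ m → 128 + 21 = 149 bytes.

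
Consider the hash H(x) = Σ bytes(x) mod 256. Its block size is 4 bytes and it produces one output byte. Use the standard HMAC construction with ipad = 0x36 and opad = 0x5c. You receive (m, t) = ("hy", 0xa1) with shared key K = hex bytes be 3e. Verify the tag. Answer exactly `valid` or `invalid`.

invalid

Key hex bytes be 3e is 2 bytes ≤ B = 4; zero-pad to 4 bytes: K' = be 3e 00 00.
K' ⊕ ipad = 88 08 36 36; K' ⊕ opad = e2 62 5c 5c.
Inner hash: sum = 136+8+54+54+104+121 = 477; mod 256 = 221 → dd.
Outer hash (recomputed tag): sum = 226+98+92+92+221 = 729; mod 256 = 217 → d9.
Recomputed tag = d9; claimed = a1 → mismatch.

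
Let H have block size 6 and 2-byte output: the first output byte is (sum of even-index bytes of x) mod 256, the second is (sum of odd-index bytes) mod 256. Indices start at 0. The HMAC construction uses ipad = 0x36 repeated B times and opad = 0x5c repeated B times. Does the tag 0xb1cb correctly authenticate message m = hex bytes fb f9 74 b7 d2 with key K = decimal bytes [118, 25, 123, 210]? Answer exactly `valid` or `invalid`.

Key decimal bytes [118, 25, 123, 210] = 76 19 7b d2 is 4 bytes ≤ B = 6; zero-pad to 6 bytes: K' = 76 19 7b d2 00 00.
K' ⊕ ipad = 40 2f 4d e4 36 36; K' ⊕ opad = 2a 45 27 8e 5c 5c.
Inner hash: even-index sum = 772 mod 256 = 4; odd-index sum = 761 mod 256 = 249 → 04 f9.
Outer hash (recomputed tag): even-index sum = 177 mod 256 = 177; odd-index sum = 552 mod 256 = 40 → b1 28.
Recomputed tag = b128; claimed = b1cb → mismatch.

invalid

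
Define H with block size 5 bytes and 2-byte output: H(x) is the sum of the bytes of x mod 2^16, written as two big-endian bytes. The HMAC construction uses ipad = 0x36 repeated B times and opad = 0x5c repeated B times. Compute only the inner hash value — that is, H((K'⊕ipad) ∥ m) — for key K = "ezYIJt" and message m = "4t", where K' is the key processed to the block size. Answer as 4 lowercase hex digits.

Key "ezYIJt" = 65 7a 59 49 4a 74 is 6 bytes > B = 5, so hash it first: H(key) = 02 3f, then zero-pad to 5 bytes: K' = 02 3f 00 00 00.
K' ⊕ ipad = 34 09 36 36 36.
Inner input = 34 09 36 36 36 ∥ 34 74.
Inner hash: sum = 52+9+54+54+54+52+116 = 391 → 01 87.

0187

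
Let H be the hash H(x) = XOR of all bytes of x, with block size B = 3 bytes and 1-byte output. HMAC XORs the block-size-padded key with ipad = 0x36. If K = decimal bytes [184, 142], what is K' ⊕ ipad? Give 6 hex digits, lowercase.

Key decimal bytes [184, 142] = b8 8e is 2 bytes ≤ B = 3; zero-pad to 3 bytes: K' = b8 8e 00.
XOR each byte with 0x36: b8⊕36=8e, 8e⊕36=b8, 00⊕36=36.

8eb836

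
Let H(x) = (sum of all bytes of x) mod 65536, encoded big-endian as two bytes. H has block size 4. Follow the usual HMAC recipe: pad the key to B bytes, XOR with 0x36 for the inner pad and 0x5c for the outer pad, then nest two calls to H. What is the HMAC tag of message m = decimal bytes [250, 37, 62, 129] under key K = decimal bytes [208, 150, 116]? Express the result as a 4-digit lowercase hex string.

Key decimal bytes [208, 150, 116] = d0 96 74 is 3 bytes ≤ B = 4; zero-pad to 4 bytes: K' = d0 96 74 00.
K' ⊕ ipad = e6 a0 42 36.  K' ⊕ opad = 8c ca 28 5c.
Inner input = (K'⊕ipad) ∥ m = e6 a0 42 36 ∥ fa 25 3e 81.
Inner hash: sum = 230+160+66+54+250+37+62+129 = 988 → 03 dc.
Outer input = (K'⊕opad) ∥ inner = 8c ca 28 5c ∥ 03 dc.
Outer hash (tag): sum = 140+202+40+92+3+220 = 697 → 02 b9.

02b9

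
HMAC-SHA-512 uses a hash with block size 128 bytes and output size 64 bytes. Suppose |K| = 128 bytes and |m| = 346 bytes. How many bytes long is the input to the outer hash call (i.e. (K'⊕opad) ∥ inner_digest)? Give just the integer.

Key is 128 ≤ 128 bytes, zero-padded: |K'| = 128.
Outer input = (K'⊕opad) ∥ H(inner) → 128 + 64 = 192 bytes.

192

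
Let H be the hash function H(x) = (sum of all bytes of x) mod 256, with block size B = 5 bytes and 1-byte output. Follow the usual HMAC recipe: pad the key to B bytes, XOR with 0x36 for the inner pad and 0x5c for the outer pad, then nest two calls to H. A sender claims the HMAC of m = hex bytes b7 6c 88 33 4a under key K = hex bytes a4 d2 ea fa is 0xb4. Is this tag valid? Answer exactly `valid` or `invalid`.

Key hex bytes a4 d2 ea fa is 4 bytes ≤ B = 5; zero-pad to 5 bytes: K' = a4 d2 ea fa 00.
K' ⊕ ipad = 92 e4 dc cc 36; K' ⊕ opad = f8 8e b6 a6 5c.
Inner hash: sum = 146+228+220+204+54+183+108+136+51+74 = 1404; mod 256 = 124 → 7c.
Outer hash (recomputed tag): sum = 248+142+182+166+92+124 = 954; mod 256 = 186 → ba.
Recomputed tag = ba; claimed = b4 → mismatch.

invalid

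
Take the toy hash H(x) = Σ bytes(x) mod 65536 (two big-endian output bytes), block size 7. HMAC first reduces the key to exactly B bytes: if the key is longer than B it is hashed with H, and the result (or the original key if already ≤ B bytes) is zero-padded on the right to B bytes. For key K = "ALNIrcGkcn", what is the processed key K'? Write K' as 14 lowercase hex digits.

|K| = 10 > B = 7, so first hash the key.
H(K): sum = 65+76+78+73+114+99+71+107+99+110 = 892 → 03 7c.
Zero-pad H(K) = 03 7c to 7 bytes: K' = 03 7c 00 00 00 00 00.

037c0000000000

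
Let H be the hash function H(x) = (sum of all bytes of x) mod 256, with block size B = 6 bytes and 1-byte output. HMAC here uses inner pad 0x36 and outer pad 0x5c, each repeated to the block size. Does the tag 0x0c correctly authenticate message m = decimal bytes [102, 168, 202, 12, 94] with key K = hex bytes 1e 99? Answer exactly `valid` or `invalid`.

invalid

Key hex bytes 1e 99 is 2 bytes ≤ B = 6; zero-pad to 6 bytes: K' = 1e 99 00 00 00 00.
K' ⊕ ipad = 28 af 36 36 36 36; K' ⊕ opad = 42 c5 5c 5c 5c 5c.
Inner hash: sum = 40+175+54+54+54+54+102+168+202+12+94 = 1009; mod 256 = 241 → f1.
Outer hash (recomputed tag): sum = 66+197+92+92+92+92+241 = 872; mod 256 = 104 → 68.
Recomputed tag = 68; claimed = 0c → mismatch.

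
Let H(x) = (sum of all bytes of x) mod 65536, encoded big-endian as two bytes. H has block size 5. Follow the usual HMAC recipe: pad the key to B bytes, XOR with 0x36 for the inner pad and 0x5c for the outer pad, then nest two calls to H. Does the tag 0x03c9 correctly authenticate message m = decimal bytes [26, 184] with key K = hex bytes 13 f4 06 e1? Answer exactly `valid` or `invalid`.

Key hex bytes 13 f4 06 e1 is 4 bytes ≤ B = 5; zero-pad to 5 bytes: K' = 13 f4 06 e1 00.
K' ⊕ ipad = 25 c2 30 d7 36; K' ⊕ opad = 4f a8 5a bd 5c.
Inner hash: sum = 37+194+48+215+54+26+184 = 758 → 02 f6.
Outer hash (recomputed tag): sum = 79+168+90+189+92+2+246 = 866 → 03 62.
Recomputed tag = 0362; claimed = 03c9 → mismatch.

invalid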